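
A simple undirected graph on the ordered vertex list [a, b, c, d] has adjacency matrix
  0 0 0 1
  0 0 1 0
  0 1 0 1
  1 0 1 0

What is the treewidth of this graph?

1

A width-1 tree decomposition is:
Bags: B1 = {b, c}  B2 = {c, d}  B3 = {a, d}
Tree: B1–B2, B2–B3
Each bag holds 2 vertices, so the decomposition has width 1, which upper-bounds the treewidth. Any graph with an edge has treewidth ≥ 1, and G has the edge b–c. Combining the bounds, tw(G) = 1.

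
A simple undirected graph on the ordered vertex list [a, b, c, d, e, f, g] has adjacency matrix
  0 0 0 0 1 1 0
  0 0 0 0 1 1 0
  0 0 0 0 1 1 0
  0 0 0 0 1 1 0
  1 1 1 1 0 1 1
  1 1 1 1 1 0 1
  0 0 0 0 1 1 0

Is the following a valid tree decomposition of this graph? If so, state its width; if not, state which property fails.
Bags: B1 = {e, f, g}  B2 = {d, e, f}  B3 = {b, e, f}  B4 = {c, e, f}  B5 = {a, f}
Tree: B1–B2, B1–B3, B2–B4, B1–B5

No — edge (e,a) lies in no bag.

A tree decomposition must satisfy three properties: every vertex lies in some bag; for every edge, both endpoints lie together in some bag; and for every vertex, the bags containing it form a connected subtree. Here edge (e,a) lies in no bag, so the decomposition is invalid.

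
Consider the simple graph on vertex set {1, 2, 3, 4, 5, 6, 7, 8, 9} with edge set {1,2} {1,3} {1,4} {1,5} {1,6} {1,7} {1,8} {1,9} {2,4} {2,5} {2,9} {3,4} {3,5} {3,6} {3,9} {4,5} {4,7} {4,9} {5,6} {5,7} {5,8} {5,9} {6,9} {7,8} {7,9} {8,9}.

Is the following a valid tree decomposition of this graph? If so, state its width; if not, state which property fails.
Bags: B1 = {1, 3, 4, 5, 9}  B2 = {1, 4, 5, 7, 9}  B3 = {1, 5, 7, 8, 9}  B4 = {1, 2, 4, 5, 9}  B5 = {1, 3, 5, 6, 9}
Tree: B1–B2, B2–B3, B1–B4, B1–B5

Yes; width 4.

Every vertex of G appears in some bag (union = {1, 2, 3, 4, 5, 6, 7, 8, 9}); every edge is covered by a bag; and for each vertex v the set of bags containing v is connected in the bag tree. The decomposition is therefore valid. The largest bag has 5 vertices, so the width is 4.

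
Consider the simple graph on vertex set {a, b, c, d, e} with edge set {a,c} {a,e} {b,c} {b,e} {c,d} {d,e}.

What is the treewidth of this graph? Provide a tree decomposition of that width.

Treewidth 2.
One optimal decomposition is:
Bags: B1 = {a, c, e}  B2 = {c, d, e}  B3 = {b, c, e}
Tree: B1–B2, B2–B3

The largest bag has 3 vertices, giving width 2; this decomposition certifies tw(G) ≤ 2. The edges e–a–c–d–e form a cycle, so G is not a tree and its treewidth is at least 2. Therefore the treewidth is 2.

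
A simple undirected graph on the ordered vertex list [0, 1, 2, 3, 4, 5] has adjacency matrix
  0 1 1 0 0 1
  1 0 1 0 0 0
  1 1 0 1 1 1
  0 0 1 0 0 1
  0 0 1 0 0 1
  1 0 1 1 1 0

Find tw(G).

2

A width-2 tree decomposition is:
Bags: B1 = {0, 2, 5}  B2 = {0, 1, 2}  B3 = {2, 3, 5}  B4 = {2, 4, 5}
Tree: B1–B2, B1–B3, B1–B4
Every bag has size at most 3, so the width is 3 − 1 = 2 and tw(G) ≤ 2. Conversely, {0, 1, 2} is a clique of size 3, and the vertices of any clique must share a bag in every tree decomposition; so some bag has ≥ 3 vertices and tw(G) ≥ 2. The upper and lower bounds meet at 2, so that is the treewidth.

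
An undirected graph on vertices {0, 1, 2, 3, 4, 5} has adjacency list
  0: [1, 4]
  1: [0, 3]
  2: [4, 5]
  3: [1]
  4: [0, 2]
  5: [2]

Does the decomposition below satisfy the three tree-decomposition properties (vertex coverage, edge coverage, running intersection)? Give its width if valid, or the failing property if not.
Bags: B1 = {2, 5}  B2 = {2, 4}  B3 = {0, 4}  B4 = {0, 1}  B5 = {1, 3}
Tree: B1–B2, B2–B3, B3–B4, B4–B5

Vertex coverage: the bags together contain {0, 1, 2, 3, 4, 5}, the full vertex set. Edge coverage: each edge of G has both endpoints in at least one bag. Running intersection: for every vertex, the bags containing it form a connected subtree. All three properties hold, so this is a valid tree decomposition of width max|bag| − 1 = 1, and hence tw(G) ≤ 1.

Yes; width 1.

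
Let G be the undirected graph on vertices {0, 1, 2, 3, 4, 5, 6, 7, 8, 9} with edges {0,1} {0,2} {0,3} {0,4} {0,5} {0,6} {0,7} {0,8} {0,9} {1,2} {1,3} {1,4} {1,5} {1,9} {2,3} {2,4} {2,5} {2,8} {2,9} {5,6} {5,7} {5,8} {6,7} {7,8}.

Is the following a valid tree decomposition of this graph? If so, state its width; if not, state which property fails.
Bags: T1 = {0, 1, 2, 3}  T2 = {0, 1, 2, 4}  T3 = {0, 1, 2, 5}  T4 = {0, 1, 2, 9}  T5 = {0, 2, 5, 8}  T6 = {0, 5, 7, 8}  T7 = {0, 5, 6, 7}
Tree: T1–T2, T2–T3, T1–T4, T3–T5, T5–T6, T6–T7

Yes; width 3.

Vertex coverage: the bags together contain {0, 1, 2, 3, 4, 5, 6, 7, 8, 9}, the full vertex set. Edge coverage: each edge of G has both endpoints in at least one bag. Running intersection: for every vertex, the bags containing it form a connected subtree. All three properties hold, so this is a valid tree decomposition of width max|bag| − 1 = 3, and hence tw(G) ≤ 3.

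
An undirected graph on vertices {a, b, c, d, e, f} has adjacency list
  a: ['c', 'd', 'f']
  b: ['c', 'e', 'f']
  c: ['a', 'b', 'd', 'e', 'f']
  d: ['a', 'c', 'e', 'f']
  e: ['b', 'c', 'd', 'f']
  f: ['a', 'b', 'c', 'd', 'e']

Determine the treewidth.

A width-3 tree decomposition is:
Bags: B1 = {c, d, e, f}  B2 = {b, c, e, f}  B3 = {a, c, d, f}
Tree: B1–B2, B1–B3
Every bag has size at most 4, so the width is 4 − 1 = 3 and tw(G) ≤ 3. On the other hand G contains the 4-clique {c, d, e, f}. A clique must lie in a single bag of any decomposition, so no decomposition can have width below 3. Hence tw(G) = 3 exactly.

3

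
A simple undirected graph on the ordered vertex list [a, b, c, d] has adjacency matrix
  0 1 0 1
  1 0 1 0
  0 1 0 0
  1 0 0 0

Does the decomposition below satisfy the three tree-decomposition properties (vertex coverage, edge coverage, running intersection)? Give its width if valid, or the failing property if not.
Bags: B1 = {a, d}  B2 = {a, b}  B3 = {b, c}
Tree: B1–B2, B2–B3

Yes; width 1.

Every vertex of G appears in some bag (union = {a, b, c, d}); every edge is covered by a bag; and for each vertex v the set of bags containing v is connected in the bag tree. The decomposition is therefore valid. The largest bag has 2 vertices, so the width is 1.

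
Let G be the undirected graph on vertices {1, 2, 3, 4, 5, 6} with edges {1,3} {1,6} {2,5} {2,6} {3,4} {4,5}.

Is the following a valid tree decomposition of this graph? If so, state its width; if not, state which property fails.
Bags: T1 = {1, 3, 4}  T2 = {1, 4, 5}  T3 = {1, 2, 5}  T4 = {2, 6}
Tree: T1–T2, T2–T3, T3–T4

A tree decomposition must satisfy three properties: every vertex lies in some bag; for every edge, both endpoints lie together in some bag; and for every vertex, the bags containing it form a connected subtree. Here edge (1,6) lies in no bag, so the decomposition is invalid.

No — edge (1,6) lies in no bag.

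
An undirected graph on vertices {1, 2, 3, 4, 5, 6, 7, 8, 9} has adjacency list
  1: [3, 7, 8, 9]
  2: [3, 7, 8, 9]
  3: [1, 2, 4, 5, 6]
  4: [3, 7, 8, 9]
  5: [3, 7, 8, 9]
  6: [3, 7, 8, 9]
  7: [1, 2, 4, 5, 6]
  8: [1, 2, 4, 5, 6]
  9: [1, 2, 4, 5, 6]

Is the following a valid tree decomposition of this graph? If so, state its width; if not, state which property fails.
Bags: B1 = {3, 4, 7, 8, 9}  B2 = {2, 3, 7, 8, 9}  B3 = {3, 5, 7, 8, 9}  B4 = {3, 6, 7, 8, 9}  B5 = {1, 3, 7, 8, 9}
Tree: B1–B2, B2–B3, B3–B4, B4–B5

Yes; width 4.

Every vertex of G appears in some bag (union = {1, 2, 3, 4, 5, 6, 7, 8, 9}); every edge is covered by a bag; and for each vertex v the set of bags containing v is connected in the bag tree. The decomposition is therefore valid. The largest bag has 5 vertices, so the width is 4.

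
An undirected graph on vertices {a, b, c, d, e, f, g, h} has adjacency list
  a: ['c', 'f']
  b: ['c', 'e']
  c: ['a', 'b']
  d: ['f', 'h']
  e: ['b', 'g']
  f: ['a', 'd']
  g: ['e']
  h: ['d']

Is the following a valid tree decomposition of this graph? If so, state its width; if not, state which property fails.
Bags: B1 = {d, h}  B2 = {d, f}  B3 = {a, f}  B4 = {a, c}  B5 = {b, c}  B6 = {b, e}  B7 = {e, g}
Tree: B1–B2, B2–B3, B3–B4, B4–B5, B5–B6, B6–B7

Every vertex of G appears in some bag (union = {a, b, c, d, e, f, g, h}); every edge is covered by a bag; and for each vertex v the set of bags containing v is connected in the bag tree. The decomposition is therefore valid. The largest bag has 2 vertices, so the width is 1.

Yes; width 1.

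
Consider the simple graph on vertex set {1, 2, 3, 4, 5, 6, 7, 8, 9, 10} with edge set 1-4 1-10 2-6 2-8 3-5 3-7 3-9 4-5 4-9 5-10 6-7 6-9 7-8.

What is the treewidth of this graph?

A width-2 tree decomposition is:
Bags: B1 = {1, 5, 10}  B2 = {1, 4, 5}  B3 = {3, 4, 5}  B4 = {3, 4, 9}  B5 = {3, 7, 9}  B6 = {6, 7, 9}  B7 = {6, 7, 8}  B8 = {2, 6, 8}
Tree: B1–B2, B2–B3, B3–B4, B4–B5, B5–B6, B6–B7, B7–B8
Every bag has size at most 3, so the width is 3 − 1 = 2 and tw(G) ≤ 2. Since 10–1–4–5–10 is a cycle in G, G is not acyclic. Forests are exactly the graphs of treewidth ≤ 1, so tw(G) ≥ 2. The upper and lower bounds meet at 2, so that is the treewidth.

2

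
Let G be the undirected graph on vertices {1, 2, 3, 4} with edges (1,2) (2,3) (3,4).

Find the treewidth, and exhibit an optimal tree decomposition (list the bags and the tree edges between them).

Treewidth 1.
One such decomposition:
Bags: B1 = {1, 2}  B2 = {2, 3}  B3 = {3, 4}
Tree: B1–B2, B2–B3

The largest bag has 2 vertices, giving width 1; this decomposition certifies tw(G) ≤ 1. Since G has at least one edge (e.g. 1–2), it is not an edgeless graph, so tw(G) ≥ 1. Hence tw(G) = 1 exactly.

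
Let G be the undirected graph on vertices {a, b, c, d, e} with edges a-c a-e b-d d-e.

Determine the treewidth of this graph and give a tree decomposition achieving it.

Treewidth 1.
Bags: B1 = {a, c}  B2 = {a, e}  B3 = {d, e}  B4 = {b, d}
Tree: B1–B2, B2–B3, B3–B4

Every bag has size at most 2, so the width is 2 − 1 = 1 and tw(G) ≤ 1. G has an edge, so its treewidth is at least 1. Hence tw(G) = 1 exactly.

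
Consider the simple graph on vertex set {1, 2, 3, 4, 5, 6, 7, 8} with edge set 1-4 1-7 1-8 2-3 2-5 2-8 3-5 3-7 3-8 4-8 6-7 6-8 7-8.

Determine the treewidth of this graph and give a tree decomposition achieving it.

Each bag holds 3 vertices, so the decomposition has width 2, which upper-bounds the treewidth. For the lower bound, the 3 vertices {2, 3, 8} are pairwise adjacent, and any tree decomposition puts a clique entirely inside one bag — forcing width ≥ 2. Hence tw(G) = 2 exactly.

Treewidth 2.
Bags: B1 = {6, 7, 8}  B2 = {3, 7, 8}  B3 = {1, 7, 8}  B4 = {2, 3, 8}  B5 = {2, 3, 5}  B6 = {1, 4, 8}
Tree: B1–B2, B2–B3, B2–B4, B4–B5, B3–B6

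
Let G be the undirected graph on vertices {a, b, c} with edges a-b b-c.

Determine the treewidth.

A width-1 tree decomposition is:
Bags: B1 = {a, b}  B2 = {b, c}
Tree: B1–B2
Every bag has size at most 2, so the width is 2 − 1 = 1 and tw(G) ≤ 1. Any graph with an edge has treewidth ≥ 1, and G has the edge a–b. The upper and lower bounds meet at 1, so that is the treewidth.

1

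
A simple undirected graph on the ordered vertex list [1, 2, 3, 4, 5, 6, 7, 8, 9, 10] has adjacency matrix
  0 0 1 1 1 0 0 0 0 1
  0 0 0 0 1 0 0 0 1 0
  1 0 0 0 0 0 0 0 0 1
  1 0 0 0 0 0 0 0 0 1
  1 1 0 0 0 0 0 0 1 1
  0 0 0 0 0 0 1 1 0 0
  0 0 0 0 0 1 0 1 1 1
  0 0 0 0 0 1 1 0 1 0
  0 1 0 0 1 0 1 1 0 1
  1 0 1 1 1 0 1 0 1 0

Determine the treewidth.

A width-2 tree decomposition is:
Bags: B1 = {7, 8, 9}  B2 = {7, 9, 10}  B3 = {5, 9, 10}  B4 = {1, 5, 10}  B5 = {6, 7, 8}  B6 = {2, 5, 9}  B7 = {1, 4, 10}  B8 = {1, 3, 10}
Tree: B1–B2, B2–B3, B3–B4, B1–B5, B3–B6, B4–B7, B7–B8
The largest bag has 3 vertices, giving width 2; this decomposition certifies tw(G) ≤ 2. Conversely, {7, 8, 9} is a clique of size 3, and the vertices of any clique must share a bag in every tree decomposition; so some bag has ≥ 3 vertices and tw(G) ≥ 2. Therefore the treewidth is 2.

2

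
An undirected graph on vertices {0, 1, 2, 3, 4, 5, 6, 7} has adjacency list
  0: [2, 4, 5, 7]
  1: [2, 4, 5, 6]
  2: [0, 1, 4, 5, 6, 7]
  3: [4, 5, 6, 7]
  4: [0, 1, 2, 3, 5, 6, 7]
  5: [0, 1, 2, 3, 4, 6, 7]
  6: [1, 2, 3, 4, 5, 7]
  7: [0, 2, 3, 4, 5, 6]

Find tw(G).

4

A width-4 tree decomposition is:
Bags: B1 = {1, 2, 4, 5, 6}  B2 = {2, 4, 5, 6, 7}  B3 = {3, 4, 5, 6, 7}  B4 = {0, 2, 4, 5, 7}
Tree: B1–B2, B2–B3, B2–B4
Each bag holds 5 vertices, so the decomposition has width 4, which upper-bounds the treewidth. For the lower bound, the 5 vertices {0, 2, 4, 5, 7} are pairwise adjacent, and any tree decomposition puts a clique entirely inside one bag — forcing width ≥ 4. Therefore the treewidth is 4.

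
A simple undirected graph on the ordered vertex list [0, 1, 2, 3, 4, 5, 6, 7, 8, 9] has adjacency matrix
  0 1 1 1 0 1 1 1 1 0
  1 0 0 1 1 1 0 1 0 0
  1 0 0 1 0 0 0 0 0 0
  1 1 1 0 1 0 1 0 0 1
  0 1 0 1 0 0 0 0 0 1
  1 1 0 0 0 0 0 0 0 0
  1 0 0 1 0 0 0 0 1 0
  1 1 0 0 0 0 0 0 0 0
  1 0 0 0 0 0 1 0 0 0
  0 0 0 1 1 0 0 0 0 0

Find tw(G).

A width-2 tree decomposition is:
Bags: B1 = {0, 3, 6}  B2 = {0, 1, 3}  B3 = {0, 1, 5}  B4 = {1, 3, 4}  B5 = {3, 4, 9}  B6 = {0, 1, 7}  B7 = {0, 2, 3}  B8 = {0, 6, 8}
Tree: B1–B2, B2–B3, B2–B4, B4–B5, B2–B6, B2–B7, B1–B8
Every bag has size at most 3, so the width is 3 − 1 = 2 and tw(G) ≤ 2. On the other hand G contains the 3-clique {0, 6, 8}. A clique must lie in a single bag of any decomposition, so no decomposition can have width below 2. Therefore the treewidth is 2.

2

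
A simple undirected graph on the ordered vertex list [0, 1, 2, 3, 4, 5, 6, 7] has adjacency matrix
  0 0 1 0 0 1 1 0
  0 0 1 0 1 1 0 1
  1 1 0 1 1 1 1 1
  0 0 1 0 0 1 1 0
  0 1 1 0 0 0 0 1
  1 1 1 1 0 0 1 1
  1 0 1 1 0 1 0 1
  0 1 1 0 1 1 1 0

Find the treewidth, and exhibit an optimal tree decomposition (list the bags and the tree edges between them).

Treewidth 3.
Bags: B1 = {2, 5, 6, 7}  B2 = {0, 2, 5, 6}  B3 = {2, 3, 5, 6}  B4 = {1, 2, 5, 7}  B5 = {1, 2, 4, 7}
Tree: B1–B2, B1–B3, B1–B4, B4–B5

Each bag holds 4 vertices, so the decomposition has width 3, which upper-bounds the treewidth. On the other hand G contains the 4-clique {1, 2, 4, 7}. A clique must lie in a single bag of any decomposition, so no decomposition can have width below 3. The upper and lower bounds meet at 3, so that is the treewidth.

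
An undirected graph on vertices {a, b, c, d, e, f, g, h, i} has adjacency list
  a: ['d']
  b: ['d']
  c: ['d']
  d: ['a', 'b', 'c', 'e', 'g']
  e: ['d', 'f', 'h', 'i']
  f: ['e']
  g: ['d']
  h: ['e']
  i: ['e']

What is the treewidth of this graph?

A width-1 tree decomposition is:
Bags: B1 = {e, i}  B2 = {d, e}  B3 = {e, h}  B4 = {a, d}  B5 = {e, f}  B6 = {b, d}  B7 = {d, g}  B8 = {c, d}
Tree: B1–B2, B2–B3, B2–B4, B1–B5, B2–B6, B6–B7, B2–B8
Every bag has size at most 2, so the width is 2 − 1 = 1 and tw(G) ≤ 1. Since G has at least one edge (e.g. i–e), it is not an edgeless graph, so tw(G) ≥ 1. The upper and lower bounds meet at 1, so that is the treewidth.

1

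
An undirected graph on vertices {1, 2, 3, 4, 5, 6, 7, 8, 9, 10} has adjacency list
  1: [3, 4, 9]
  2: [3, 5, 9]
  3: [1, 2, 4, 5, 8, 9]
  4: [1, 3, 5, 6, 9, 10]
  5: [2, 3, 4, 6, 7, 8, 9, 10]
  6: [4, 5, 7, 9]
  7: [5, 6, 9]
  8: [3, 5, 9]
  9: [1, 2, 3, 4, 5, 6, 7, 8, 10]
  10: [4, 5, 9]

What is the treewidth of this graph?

3

A width-3 tree decomposition is:
Bags: B1 = {3, 4, 5, 9}  B2 = {2, 3, 5, 9}  B3 = {1, 3, 4, 9}  B4 = {3, 5, 8, 9}  B5 = {4, 5, 6, 9}  B6 = {5, 6, 7, 9}  B7 = {4, 5, 9, 10}
Tree: B1–B2, B1–B3, B1–B4, B1–B5, B5–B6, B1–B7
Each bag holds 4 vertices, so the decomposition has width 3, which upper-bounds the treewidth. For the lower bound, the 4 vertices {1, 3, 4, 9} are pairwise adjacent, and any tree decomposition puts a clique entirely inside one bag — forcing width ≥ 3. Hence tw(G) = 3 exactly.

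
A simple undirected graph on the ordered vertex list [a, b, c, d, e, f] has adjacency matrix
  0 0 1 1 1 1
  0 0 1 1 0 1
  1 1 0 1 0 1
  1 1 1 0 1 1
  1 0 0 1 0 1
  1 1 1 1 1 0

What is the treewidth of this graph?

A width-3 tree decomposition is:
Bags: B1 = {a, c, d, f}  B2 = {a, d, e, f}  B3 = {b, c, d, f}
Tree: B1–B2, B1–B3
Every bag has size at most 4, so the width is 4 − 1 = 3 and tw(G) ≤ 3. On the other hand G contains the 4-clique {a, d, e, f}. A clique must lie in a single bag of any decomposition, so no decomposition can have width below 3. The upper and lower bounds meet at 3, so that is the treewidth.

3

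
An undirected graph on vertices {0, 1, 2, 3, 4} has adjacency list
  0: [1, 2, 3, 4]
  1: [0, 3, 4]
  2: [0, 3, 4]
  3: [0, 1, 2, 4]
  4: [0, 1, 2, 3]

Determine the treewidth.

A width-3 tree decomposition is:
Bags: B1 = {0, 1, 3, 4}  B2 = {0, 2, 3, 4}
Tree: B1–B2
The largest bag has 4 vertices, giving width 3; this decomposition certifies tw(G) ≤ 3. For the lower bound, the 4 vertices {0, 1, 3, 4} are pairwise adjacent, and any tree decomposition puts a clique entirely inside one bag — forcing width ≥ 3. Hence tw(G) = 3 exactly.

3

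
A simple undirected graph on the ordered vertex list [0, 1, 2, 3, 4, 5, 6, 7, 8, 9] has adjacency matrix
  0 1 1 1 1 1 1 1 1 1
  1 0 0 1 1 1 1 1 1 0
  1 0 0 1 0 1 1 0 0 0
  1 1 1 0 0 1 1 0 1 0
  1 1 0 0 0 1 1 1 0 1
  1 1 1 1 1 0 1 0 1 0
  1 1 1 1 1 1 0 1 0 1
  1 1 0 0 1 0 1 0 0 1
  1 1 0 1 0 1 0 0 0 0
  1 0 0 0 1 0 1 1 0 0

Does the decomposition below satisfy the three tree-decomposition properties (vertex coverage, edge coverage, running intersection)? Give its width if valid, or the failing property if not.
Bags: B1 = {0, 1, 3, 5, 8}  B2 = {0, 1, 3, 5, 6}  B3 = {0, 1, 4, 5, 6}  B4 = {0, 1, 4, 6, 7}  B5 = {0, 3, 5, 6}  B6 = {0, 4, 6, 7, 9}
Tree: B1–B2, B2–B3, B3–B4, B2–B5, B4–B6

No — vertex 2 appears in no bag.

A tree decomposition must satisfy three properties: every vertex lies in some bag; for every edge, both endpoints lie together in some bag; and for every vertex, the bags containing it form a connected subtree. Here vertex 2 appears in no bag, so the decomposition is invalid.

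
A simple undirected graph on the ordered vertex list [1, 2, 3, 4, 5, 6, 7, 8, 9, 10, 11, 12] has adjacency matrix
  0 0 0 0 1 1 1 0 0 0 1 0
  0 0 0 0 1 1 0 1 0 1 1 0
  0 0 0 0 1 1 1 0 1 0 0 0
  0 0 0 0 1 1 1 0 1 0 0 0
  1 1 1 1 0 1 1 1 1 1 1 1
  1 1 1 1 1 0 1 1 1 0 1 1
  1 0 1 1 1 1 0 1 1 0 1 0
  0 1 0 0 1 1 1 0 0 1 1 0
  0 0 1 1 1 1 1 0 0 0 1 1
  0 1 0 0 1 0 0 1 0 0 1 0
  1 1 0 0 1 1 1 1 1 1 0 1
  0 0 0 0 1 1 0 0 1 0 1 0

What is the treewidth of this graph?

A width-4 tree decomposition is:
Bags: B1 = {5, 6, 7, 8, 11}  B2 = {5, 6, 7, 9, 11}  B3 = {2, 5, 6, 8, 11}  B4 = {3, 5, 6, 7, 9}  B5 = {2, 5, 8, 10, 11}  B6 = {5, 6, 9, 11, 12}  B7 = {4, 5, 6, 7, 9}  B8 = {1, 5, 6, 7, 11}
Tree: B1–B2, B1–B3, B2–B4, B3–B5, B2–B6, B4–B7, B1–B8
Each bag holds 5 vertices, so the decomposition has width 4, which upper-bounds the treewidth. On the other hand G contains the 5-clique {2, 5, 8, 10, 11}. A clique must lie in a single bag of any decomposition, so no decomposition can have width below 4. Therefore the treewidth is 4.

4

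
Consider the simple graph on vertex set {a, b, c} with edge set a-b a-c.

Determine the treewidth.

1

A width-1 tree decomposition is:
Bags: B1 = {a, c}  B2 = {a, b}
Tree: B1–B2
The largest bag has 2 vertices, giving width 1; this decomposition certifies tw(G) ≤ 1. Since G has at least one edge (e.g. a–c), it is not an edgeless graph, so tw(G) ≥ 1. Combining the bounds, tw(G) = 1.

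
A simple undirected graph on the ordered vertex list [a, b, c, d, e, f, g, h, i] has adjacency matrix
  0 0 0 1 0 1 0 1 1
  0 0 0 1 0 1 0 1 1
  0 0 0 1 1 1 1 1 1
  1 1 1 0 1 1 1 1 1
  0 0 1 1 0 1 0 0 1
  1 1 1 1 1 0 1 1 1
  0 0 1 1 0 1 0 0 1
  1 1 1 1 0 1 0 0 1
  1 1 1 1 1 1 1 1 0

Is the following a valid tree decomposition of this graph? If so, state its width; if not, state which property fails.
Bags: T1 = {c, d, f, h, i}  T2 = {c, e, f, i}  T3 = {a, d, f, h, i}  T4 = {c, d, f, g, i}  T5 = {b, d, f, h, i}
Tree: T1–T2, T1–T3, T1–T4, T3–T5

A tree decomposition must satisfy three properties: every vertex lies in some bag; for every edge, both endpoints lie together in some bag; and for every vertex, the bags containing it form a connected subtree. Here edge (d,e) lies in no bag, so the decomposition is invalid.

No — edge (d,e) lies in no bag.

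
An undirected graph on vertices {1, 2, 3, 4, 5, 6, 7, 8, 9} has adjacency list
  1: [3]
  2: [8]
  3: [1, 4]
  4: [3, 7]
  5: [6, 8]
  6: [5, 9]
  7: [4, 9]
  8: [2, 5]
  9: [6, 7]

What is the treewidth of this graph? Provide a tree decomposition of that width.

Each bag holds 2 vertices, so the decomposition has width 1, which upper-bounds the treewidth. Any graph with an edge has treewidth ≥ 1, and G has the edge 1–3. Therefore the treewidth is 1.

Treewidth 1.
One optimal decomposition is:
Bags: B1 = {1, 3}  B2 = {3, 4}  B3 = {4, 7}  B4 = {7, 9}  B5 = {6, 9}  B6 = {5, 6}  B7 = {5, 8}  B8 = {2, 8}
Tree: B1–B2, B2–B3, B3–B4, B4–B5, B5–B6, B6–B7, B7–B8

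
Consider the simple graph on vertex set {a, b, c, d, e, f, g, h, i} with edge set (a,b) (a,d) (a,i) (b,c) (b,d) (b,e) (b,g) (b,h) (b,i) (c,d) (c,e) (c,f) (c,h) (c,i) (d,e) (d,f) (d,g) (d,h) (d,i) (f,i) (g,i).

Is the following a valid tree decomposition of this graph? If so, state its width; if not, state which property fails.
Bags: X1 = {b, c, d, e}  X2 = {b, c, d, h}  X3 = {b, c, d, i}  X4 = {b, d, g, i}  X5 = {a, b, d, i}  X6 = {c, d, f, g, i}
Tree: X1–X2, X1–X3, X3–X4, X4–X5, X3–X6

A tree decomposition must satisfy three properties: every vertex lies in some bag; for every edge, both endpoints lie together in some bag; and for every vertex, the bags containing it form a connected subtree. Here bags containing vertex g are not connected in the tree, so the decomposition is invalid.

No — bags containing vertex g are not connected in the tree.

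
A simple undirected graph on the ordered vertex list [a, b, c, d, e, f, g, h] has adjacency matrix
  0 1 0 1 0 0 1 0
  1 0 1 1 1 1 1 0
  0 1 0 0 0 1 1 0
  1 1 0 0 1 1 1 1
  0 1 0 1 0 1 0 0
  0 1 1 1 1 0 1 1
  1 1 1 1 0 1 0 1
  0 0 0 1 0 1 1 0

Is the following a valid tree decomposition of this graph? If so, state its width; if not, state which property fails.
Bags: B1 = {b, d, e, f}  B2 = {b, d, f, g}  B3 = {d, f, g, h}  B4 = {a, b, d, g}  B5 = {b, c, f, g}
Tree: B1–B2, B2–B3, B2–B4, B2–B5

Yes; width 3.

Every vertex of G appears in some bag (union = {a, b, c, d, e, f, g, h}); every edge is covered by a bag; and for each vertex v the set of bags containing v is connected in the bag tree. The decomposition is therefore valid. The largest bag has 4 vertices, so the width is 3.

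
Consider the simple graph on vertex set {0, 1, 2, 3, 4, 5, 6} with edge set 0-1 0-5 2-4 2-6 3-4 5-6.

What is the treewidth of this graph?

A width-1 tree decomposition is:
Bags: B1 = {3, 4}  B2 = {2, 4}  B3 = {2, 6}  B4 = {5, 6}  B5 = {0, 5}  B6 = {0, 1}
Tree: B1–B2, B2–B3, B3–B4, B4–B5, B5–B6
The largest bag has 2 vertices, giving width 1; this decomposition certifies tw(G) ≤ 1. Since G has at least one edge (e.g. 3–4), it is not an edgeless graph, so tw(G) ≥ 1. Hence tw(G) = 1 exactly.

1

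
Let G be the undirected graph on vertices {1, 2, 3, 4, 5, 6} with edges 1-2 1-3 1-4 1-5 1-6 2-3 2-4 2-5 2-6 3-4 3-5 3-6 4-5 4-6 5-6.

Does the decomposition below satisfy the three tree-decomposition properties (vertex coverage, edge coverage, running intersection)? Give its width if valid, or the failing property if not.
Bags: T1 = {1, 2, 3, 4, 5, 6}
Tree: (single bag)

Yes; width 5.

Every vertex of G appears in some bag (union = {1, 2, 3, 4, 5, 6}); every edge is covered by a bag; and for each vertex v the set of bags containing v is connected in the bag tree. The decomposition is therefore valid. The largest bag has 6 vertices, so the width is 5.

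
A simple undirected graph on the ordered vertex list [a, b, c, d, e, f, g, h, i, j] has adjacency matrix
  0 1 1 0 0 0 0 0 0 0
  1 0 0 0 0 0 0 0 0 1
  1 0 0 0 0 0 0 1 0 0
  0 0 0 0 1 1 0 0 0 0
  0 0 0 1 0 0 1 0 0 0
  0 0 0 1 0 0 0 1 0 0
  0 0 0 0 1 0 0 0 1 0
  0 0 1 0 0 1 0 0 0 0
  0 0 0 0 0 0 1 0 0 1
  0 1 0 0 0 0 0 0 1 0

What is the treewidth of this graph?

A width-2 tree decomposition is:
Bags: B1 = {d, e, g}  B2 = {d, f, g}  B3 = {f, g, h}  B4 = {c, g, h}  B5 = {a, c, g}  B6 = {a, b, g}  B7 = {b, g, j}  B8 = {g, i, j}
Tree: B1–B2, B2–B3, B3–B4, B4–B5, B5–B6, B6–B7, B7–B8
The largest bag has 3 vertices, giving width 2; this decomposition certifies tw(G) ≤ 2. The edges g–e–d–f–h–c–a–b–j–i–g form a cycle, so G is not a tree and its treewidth is at least 2. Combining the bounds, tw(G) = 2.

2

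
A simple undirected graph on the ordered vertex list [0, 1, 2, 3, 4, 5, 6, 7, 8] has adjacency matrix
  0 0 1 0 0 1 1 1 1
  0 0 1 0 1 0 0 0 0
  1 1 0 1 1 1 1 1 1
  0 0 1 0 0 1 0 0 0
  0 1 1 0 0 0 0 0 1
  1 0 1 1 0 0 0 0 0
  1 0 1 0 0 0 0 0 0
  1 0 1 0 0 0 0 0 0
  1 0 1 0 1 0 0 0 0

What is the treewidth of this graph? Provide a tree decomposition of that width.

Treewidth 2.
Bags: B1 = {0, 2, 5}  B2 = {0, 2, 8}  B3 = {2, 4, 8}  B4 = {1, 2, 4}  B5 = {0, 2, 7}  B6 = {0, 2, 6}  B7 = {2, 3, 5}
Tree: B1–B2, B2–B3, B3–B4, B2–B5, B2–B6, B1–B7

Each bag holds 3 vertices, so the decomposition has width 2, which upper-bounds the treewidth. On the other hand G contains the 3-clique {0, 2, 8}. A clique must lie in a single bag of any decomposition, so no decomposition can have width below 2. The upper and lower bounds meet at 2, so that is the treewidth.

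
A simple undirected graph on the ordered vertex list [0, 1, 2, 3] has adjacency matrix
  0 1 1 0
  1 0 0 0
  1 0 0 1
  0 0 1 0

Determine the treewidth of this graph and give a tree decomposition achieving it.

Treewidth 1.
One such decomposition:
Bags: B1 = {2, 3}  B2 = {0, 2}  B3 = {0, 1}
Tree: B1–B2, B2–B3

Each bag holds 2 vertices, so the decomposition has width 1, which upper-bounds the treewidth. G has an edge, so its treewidth is at least 1. Hence tw(G) = 1 exactly.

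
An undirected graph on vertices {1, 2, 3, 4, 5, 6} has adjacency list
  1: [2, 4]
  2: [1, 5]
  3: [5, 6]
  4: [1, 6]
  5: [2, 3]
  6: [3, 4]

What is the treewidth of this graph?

A width-2 tree decomposition is:
Bags: B1 = {1, 4, 6}  B2 = {1, 3, 6}  B3 = {1, 3, 5}  B4 = {1, 2, 5}
Tree: B1–B2, B2–B3, B3–B4
Every bag has size at most 3, so the width is 3 − 1 = 2 and tw(G) ≤ 2. For the lower bound, G contains the cycle 1–4–6–3–5–2–1, so G is not a forest; only forests have treewidth ≤ 1, hence tw(G) ≥ 2. The upper and lower bounds meet at 2, so that is the treewidth.

2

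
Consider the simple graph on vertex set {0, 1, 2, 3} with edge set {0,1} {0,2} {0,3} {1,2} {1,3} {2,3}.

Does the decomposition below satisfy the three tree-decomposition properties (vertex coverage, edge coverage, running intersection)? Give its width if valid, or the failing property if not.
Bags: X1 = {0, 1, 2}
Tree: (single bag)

No — vertex 3 appears in no bag.

A tree decomposition must satisfy three properties: every vertex lies in some bag; for every edge, both endpoints lie together in some bag; and for every vertex, the bags containing it form a connected subtree. Here vertex 3 appears in no bag, so the decomposition is invalid.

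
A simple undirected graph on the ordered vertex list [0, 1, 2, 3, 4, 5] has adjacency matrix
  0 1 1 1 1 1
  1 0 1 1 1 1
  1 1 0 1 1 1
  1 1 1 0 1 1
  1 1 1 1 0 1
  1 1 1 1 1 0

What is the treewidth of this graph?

5

A width-5 tree decomposition is:
Bags: B1 = {0, 1, 2, 3, 4, 5}
Tree: (single bag)
A single bag containing all 6 vertices is trivially a valid decomposition of width 5. On the other hand G contains the 6-clique {0, 1, 2, 3, 4, 5}. A clique must lie in a single bag of any decomposition, so no decomposition can have width below 5. Hence tw(G) = 5 exactly.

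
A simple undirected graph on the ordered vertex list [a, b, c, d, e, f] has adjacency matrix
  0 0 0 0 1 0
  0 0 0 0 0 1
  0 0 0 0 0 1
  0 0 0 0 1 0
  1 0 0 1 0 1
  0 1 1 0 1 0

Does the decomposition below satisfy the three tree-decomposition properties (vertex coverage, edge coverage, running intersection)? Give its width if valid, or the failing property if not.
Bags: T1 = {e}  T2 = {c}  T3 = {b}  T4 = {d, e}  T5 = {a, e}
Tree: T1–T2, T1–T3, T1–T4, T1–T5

A tree decomposition must satisfy three properties: every vertex lies in some bag; for every edge, both endpoints lie together in some bag; and for every vertex, the bags containing it form a connected subtree. Here vertex f appears in no bag, so the decomposition is invalid.

No — vertex f appears in no bag.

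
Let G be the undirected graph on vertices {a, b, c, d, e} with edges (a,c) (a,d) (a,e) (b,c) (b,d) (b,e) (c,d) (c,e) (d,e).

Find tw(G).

3

A width-3 tree decomposition is:
Bags: B1 = {a, c, d, e}  B2 = {b, c, d, e}
Tree: B1–B2
Each bag holds 4 vertices, so the decomposition has width 3, which upper-bounds the treewidth. On the other hand G contains the 4-clique {a, c, d, e}. A clique must lie in a single bag of any decomposition, so no decomposition can have width below 3. The upper and lower bounds meet at 3, so that is the treewidth.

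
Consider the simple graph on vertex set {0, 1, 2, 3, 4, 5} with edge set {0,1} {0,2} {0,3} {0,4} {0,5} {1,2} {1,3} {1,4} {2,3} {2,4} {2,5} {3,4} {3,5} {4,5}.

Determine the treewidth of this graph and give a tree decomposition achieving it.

Treewidth 4.
One optimal decomposition is:
Bags: B1 = {0, 2, 3, 4, 5}  B2 = {0, 1, 2, 3, 4}
Tree: B1–B2

Each bag holds 5 vertices, so the decomposition has width 4, which upper-bounds the treewidth. On the other hand G contains the 5-clique {0, 1, 2, 3, 4}. A clique must lie in a single bag of any decomposition, so no decomposition can have width below 4. Hence tw(G) = 4 exactly.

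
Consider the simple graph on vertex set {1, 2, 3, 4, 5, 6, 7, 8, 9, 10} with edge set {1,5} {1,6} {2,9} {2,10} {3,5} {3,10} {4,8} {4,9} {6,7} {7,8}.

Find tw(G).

A width-2 tree decomposition is:
Bags: B1 = {6, 7, 8}  B2 = {1, 6, 8}  B3 = {1, 5, 8}  B4 = {3, 5, 8}  B5 = {3, 8, 10}  B6 = {2, 8, 10}  B7 = {2, 8, 9}  B8 = {4, 8, 9}
Tree: B1–B2, B2–B3, B3–B4, B4–B5, B5–B6, B6–B7, B7–B8
Each bag holds 3 vertices, so the decomposition has width 2, which upper-bounds the treewidth. The edges 8–7–6–1–5–3–10–2–9–4–8 form a cycle, so G is not a tree and its treewidth is at least 2. Combining the bounds, tw(G) = 2.

2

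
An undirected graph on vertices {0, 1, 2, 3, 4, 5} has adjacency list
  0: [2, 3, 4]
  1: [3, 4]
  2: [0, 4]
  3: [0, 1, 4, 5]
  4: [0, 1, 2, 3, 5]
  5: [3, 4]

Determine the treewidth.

2

A width-2 tree decomposition is:
Bags: B1 = {3, 4, 5}  B2 = {1, 3, 4}  B3 = {0, 3, 4}  B4 = {0, 2, 4}
Tree: B1–B2, B1–B3, B3–B4
Every bag has size at most 3, so the width is 3 − 1 = 2 and tw(G) ≤ 2. Conversely, {0, 2, 4} is a clique of size 3, and the vertices of any clique must share a bag in every tree decomposition; so some bag has ≥ 3 vertices and tw(G) ≥ 2. The upper and lower bounds meet at 2, so that is the treewidth.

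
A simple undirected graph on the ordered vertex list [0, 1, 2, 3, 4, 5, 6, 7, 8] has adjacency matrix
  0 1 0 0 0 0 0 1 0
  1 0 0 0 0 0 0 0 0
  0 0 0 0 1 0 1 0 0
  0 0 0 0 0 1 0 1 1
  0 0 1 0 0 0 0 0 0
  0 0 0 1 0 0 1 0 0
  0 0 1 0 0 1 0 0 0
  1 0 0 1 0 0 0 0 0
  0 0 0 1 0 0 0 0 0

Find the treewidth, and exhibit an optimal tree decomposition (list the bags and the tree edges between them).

Treewidth 1.
One optimal decomposition is:
Bags: B1 = {3, 7}  B2 = {0, 7}  B3 = {3, 8}  B4 = {3, 5}  B5 = {5, 6}  B6 = {2, 6}  B7 = {2, 4}  B8 = {0, 1}
Tree: B1–B2, B1–B3, B1–B4, B4–B5, B5–B6, B6–B7, B2–B8

Each bag holds 2 vertices, so the decomposition has width 1, which upper-bounds the treewidth. G has an edge, so its treewidth is at least 1. Therefore the treewidth is 1.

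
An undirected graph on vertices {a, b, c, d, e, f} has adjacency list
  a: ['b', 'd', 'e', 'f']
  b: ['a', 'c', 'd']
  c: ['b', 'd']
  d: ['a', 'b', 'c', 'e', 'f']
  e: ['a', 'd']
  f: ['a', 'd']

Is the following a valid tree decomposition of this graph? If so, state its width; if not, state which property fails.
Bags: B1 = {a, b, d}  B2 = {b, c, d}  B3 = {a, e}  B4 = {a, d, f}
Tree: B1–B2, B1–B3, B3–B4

No — edge (d,e) lies in no bag.

A tree decomposition must satisfy three properties: every vertex lies in some bag; for every edge, both endpoints lie together in some bag; and for every vertex, the bags containing it form a connected subtree. Here edge (d,e) lies in no bag, so the decomposition is invalid.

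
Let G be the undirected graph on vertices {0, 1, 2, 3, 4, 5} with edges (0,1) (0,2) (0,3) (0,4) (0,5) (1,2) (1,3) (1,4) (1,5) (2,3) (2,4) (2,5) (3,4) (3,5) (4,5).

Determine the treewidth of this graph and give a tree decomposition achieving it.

Treewidth 5.
One optimal decomposition is:
Bags: B1 = {0, 1, 2, 3, 4, 5}
Tree: (single bag)

With just one bag of size 6, the width is 6 − 1 = 5, so tw(G) ≤ 5. Conversely, {0, 1, 2, 3, 4, 5} is a clique of size 6, and the vertices of any clique must share a bag in every tree decomposition; so some bag has ≥ 6 vertices and tw(G) ≥ 5. Combining the bounds, tw(G) = 5.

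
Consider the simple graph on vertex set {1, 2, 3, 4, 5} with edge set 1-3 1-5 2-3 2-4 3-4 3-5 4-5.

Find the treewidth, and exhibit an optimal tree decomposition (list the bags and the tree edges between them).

Treewidth 2.
Bags: B1 = {3, 4, 5}  B2 = {2, 3, 4}  B3 = {1, 3, 5}
Tree: B1–B2, B1–B3

Every bag has size at most 3, so the width is 3 − 1 = 2 and tw(G) ≤ 2. On the other hand G contains the 3-clique {1, 3, 5}. A clique must lie in a single bag of any decomposition, so no decomposition can have width below 2. The upper and lower bounds meet at 2, so that is the treewidth.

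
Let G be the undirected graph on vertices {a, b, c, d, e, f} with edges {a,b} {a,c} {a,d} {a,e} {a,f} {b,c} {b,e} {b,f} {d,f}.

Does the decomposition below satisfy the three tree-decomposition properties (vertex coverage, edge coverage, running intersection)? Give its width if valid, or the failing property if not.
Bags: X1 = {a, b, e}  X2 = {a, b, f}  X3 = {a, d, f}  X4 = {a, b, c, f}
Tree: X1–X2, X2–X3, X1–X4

No — bags containing vertex f are not connected in the tree.

A tree decomposition must satisfy three properties: every vertex lies in some bag; for every edge, both endpoints lie together in some bag; and for every vertex, the bags containing it form a connected subtree. Here bags containing vertex f are not connected in the tree, so the decomposition is invalid.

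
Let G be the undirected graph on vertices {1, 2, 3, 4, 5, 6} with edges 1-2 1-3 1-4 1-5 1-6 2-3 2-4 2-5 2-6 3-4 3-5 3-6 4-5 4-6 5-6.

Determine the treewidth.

A width-5 tree decomposition is:
Bags: B1 = {1, 2, 3, 4, 5, 6}
Tree: (single bag)
A single bag containing all 6 vertices is trivially a valid decomposition of width 5. Conversely, {1, 2, 3, 4, 5, 6} is a clique of size 6, and the vertices of any clique must share a bag in every tree decomposition; so some bag has ≥ 6 vertices and tw(G) ≥ 5. The upper and lower bounds meet at 5, so that is the treewidth.

5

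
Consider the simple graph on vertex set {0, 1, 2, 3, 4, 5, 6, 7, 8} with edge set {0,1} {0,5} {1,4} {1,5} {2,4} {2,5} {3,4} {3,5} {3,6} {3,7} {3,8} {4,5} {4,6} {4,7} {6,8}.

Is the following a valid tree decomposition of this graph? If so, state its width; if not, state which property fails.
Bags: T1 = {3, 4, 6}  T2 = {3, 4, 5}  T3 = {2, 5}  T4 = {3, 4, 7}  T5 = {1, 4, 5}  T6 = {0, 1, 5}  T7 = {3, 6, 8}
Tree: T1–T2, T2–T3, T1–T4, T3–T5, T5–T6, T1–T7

A tree decomposition must satisfy three properties: every vertex lies in some bag; for every edge, both endpoints lie together in some bag; and for every vertex, the bags containing it form a connected subtree. Here edge (4,2) lies in no bag, so the decomposition is invalid.

No — edge (4,2) lies in no bag.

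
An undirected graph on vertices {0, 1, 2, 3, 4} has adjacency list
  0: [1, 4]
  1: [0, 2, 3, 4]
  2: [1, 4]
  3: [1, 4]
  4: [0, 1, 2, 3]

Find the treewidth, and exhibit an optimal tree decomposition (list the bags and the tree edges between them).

The largest bag has 3 vertices, giving width 2; this decomposition certifies tw(G) ≤ 2. Conversely, {0, 1, 4} is a clique of size 3, and the vertices of any clique must share a bag in every tree decomposition; so some bag has ≥ 3 vertices and tw(G) ≥ 2. Combining the bounds, tw(G) = 2.

Treewidth 2.
One such decomposition:
Bags: B1 = {1, 3, 4}  B2 = {0, 1, 4}  B3 = {1, 2, 4}
Tree: B1–B2, B2–B3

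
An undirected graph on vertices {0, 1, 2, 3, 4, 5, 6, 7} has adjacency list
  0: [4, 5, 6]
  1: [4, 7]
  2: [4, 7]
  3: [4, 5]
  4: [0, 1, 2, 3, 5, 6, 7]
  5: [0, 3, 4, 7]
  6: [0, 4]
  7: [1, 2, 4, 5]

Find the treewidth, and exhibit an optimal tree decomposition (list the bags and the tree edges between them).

Each bag holds 3 vertices, so the decomposition has width 2, which upper-bounds the treewidth. Conversely, {1, 4, 7} is a clique of size 3, and the vertices of any clique must share a bag in every tree decomposition; so some bag has ≥ 3 vertices and tw(G) ≥ 2. The upper and lower bounds meet at 2, so that is the treewidth.

Treewidth 2.
One such decomposition:
Bags: B1 = {1, 4, 7}  B2 = {4, 5, 7}  B3 = {2, 4, 7}  B4 = {0, 4, 5}  B5 = {0, 4, 6}  B6 = {3, 4, 5}
Tree: B1–B2, B2–B3, B2–B4, B4–B5, B2–B6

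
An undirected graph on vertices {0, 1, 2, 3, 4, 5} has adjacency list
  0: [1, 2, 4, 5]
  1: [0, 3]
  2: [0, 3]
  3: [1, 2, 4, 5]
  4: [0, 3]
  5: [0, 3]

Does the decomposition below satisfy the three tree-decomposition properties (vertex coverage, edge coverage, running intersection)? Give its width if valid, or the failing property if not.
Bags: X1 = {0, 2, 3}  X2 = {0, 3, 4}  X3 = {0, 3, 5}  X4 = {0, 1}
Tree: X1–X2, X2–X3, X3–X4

A tree decomposition must satisfy three properties: every vertex lies in some bag; for every edge, both endpoints lie together in some bag; and for every vertex, the bags containing it form a connected subtree. Here edge (3,1) lies in no bag, so the decomposition is invalid.

No — edge (3,1) lies in no bag.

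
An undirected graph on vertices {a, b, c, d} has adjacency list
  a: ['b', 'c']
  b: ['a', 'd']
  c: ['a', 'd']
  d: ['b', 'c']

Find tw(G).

A width-2 tree decomposition is:
Bags: B1 = {a, b, d}  B2 = {a, c, d}
Tree: B1–B2
Every bag has size at most 3, so the width is 3 − 1 = 2 and tw(G) ≤ 2. Since d–b–a–c–d is a cycle in G, G is not acyclic. Forests are exactly the graphs of treewidth ≤ 1, so tw(G) ≥ 2. The upper and lower bounds meet at 2, so that is the treewidth.

2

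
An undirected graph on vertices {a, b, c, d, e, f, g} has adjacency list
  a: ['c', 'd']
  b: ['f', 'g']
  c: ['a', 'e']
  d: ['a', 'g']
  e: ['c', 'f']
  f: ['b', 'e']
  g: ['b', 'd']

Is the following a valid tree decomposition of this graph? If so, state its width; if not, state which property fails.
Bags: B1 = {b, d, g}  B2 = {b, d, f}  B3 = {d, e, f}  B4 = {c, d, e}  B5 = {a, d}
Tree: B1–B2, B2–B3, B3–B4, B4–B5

A tree decomposition must satisfy three properties: every vertex lies in some bag; for every edge, both endpoints lie together in some bag; and for every vertex, the bags containing it form a connected subtree. Here edge (c,a) lies in no bag, so the decomposition is invalid.

No — edge (c,a) lies in no bag.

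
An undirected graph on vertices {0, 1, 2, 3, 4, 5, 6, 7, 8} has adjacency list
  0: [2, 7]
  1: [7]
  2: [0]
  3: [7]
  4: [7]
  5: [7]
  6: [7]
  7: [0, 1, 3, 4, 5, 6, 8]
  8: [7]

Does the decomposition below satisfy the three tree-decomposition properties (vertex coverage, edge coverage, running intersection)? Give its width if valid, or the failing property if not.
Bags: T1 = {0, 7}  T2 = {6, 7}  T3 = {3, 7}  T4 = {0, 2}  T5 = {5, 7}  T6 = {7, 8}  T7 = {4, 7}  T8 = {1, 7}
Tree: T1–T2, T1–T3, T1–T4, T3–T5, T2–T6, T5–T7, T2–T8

Vertex coverage: the bags together contain {0, 1, 2, 3, 4, 5, 6, 7, 8}, the full vertex set. Edge coverage: each edge of G has both endpoints in at least one bag. Running intersection: for every vertex, the bags containing it form a connected subtree. All three properties hold, so this is a valid tree decomposition of width max|bag| − 1 = 1, and hence tw(G) ≤ 1.

Yes; width 1.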